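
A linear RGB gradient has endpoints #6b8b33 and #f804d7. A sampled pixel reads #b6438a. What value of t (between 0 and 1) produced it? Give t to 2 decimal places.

0.53

Invert the lerp on the B channel (largest span, 164): t = (138 − 51) / (215 − 51) = 87/164 = 0.53049.
Check on R: (182 − 107)/(248 − 107) = 0.5319 ✓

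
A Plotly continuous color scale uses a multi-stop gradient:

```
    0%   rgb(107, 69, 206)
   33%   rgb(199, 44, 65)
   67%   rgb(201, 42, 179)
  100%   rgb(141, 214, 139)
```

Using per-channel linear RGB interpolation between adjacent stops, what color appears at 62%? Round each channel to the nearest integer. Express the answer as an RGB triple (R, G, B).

62% lies between the 33% and 67% stops, so the local fraction is t = (62 − 33)/(67 − 33) = 29/34 ≈ 0.8529.
R = 199 + 0.8529 × (201 − 199) = 200.706 → 201
G = 44 + 0.8529 × (42 − 44) = 42.294 → 42
B = 65 + 0.8529 × (179 − 65) = 162.231 → 162

(201, 42, 162)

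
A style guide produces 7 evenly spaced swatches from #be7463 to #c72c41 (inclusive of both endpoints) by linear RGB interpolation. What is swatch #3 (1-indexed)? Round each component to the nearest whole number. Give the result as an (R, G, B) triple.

(193, 92, 88)

With 7 swatches and endpoints inclusive, swatch 3 sits at t = (3 − 1)/(7 − 1) = 2/6 ≈ 0.3333.
#be7463 → (190, 116, 99); #c72c41 → (199, 44, 65).
R = 190 + 0.3333 × (199 − 190) = 193 → 193
G = 116 + 0.3333 × (44 − 116) = 92.002 → 92
B = 99 + 0.3333 × (65 − 99) = 87.668 → 88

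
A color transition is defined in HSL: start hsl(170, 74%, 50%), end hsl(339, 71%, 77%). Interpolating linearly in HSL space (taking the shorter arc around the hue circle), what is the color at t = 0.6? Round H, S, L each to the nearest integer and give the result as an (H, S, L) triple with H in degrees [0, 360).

Hue arc: Δh = 339 − 170 = 169° (|Δh| ≤ 180, already the shorter path).
H = 170 + 0.6 × (169) = 271.4 → 271°
S = 74 + 0.6 × (71 − 74) = 72.2 → 72%
L = 50 + 0.6 × (77 − 50) = 66.2 → 66%

(271, 72, 66)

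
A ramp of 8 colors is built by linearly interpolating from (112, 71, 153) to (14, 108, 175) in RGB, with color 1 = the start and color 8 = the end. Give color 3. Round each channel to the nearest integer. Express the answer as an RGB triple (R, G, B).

With 8 swatches and endpoints inclusive, swatch 3 sits at t = (3 − 1)/(8 − 1) = 2/7 ≈ 0.2857.
R = 112 + 0.2857 × (14 − 112) = 84.001 → 84
G = 71 + 0.2857 × (108 − 71) = 81.571 → 82
B = 153 + 0.2857 × (175 − 153) = 159.285 → 159

(84, 82, 159)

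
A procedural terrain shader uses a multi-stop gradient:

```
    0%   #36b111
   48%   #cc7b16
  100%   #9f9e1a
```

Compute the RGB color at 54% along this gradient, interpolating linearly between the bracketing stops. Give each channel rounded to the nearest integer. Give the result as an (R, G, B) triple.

(199, 127, 22)

54% lies between the 48% and 100% stops, so the local fraction is t = (54 − 48)/(100 − 48) = 6/52 ≈ 0.1154.
#cc7b16 → (204, 123, 22); #9f9e1a → (159, 158, 26).
R = 204 + 0.1154 × (159 − 204) = 198.807 → 199
G = 123 + 0.1154 × (158 − 123) = 127.039 → 127
B = 22 + 0.1154 × (26 − 22) = 22.462 → 22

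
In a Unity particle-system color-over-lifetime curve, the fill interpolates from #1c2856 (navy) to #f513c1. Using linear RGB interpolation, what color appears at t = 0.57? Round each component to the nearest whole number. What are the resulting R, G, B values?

#1c2856 → (28, 40, 86); #f513c1 → (245, 19, 193).
R = 28 + 0.57 × (245 − 28) = 28 + 0.57 × 217 = 151.69 → 152
G = 40 + 0.57 × (19 − 40) = 40 + 0.57 × -21 = 28.03 → 28
B = 86 + 0.57 × (193 − 86) = 86 + 0.57 × 107 = 146.99 → 147
So the blended color is (152, 28, 147), about #981c93.

(152, 28, 147)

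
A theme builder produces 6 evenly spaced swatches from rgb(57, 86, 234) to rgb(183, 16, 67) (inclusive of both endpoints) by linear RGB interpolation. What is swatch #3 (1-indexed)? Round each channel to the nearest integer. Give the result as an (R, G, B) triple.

With 6 swatches and endpoints inclusive, swatch 3 sits at t = (3 − 1)/(6 − 1) = 2/5 ≈ 0.4.
R = 57 + 0.4 × (183 − 57) = 107.4 → 107
G = 86 + 0.4 × (16 − 86) = 58 → 58
B = 234 + 0.4 × (67 − 234) = 167.2 → 167

(107, 58, 167)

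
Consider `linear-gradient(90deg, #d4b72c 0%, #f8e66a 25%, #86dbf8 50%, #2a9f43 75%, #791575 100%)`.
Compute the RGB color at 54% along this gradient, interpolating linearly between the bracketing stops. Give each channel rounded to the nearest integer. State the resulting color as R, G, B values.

54% lies between the 50% and 75% stops, so the local fraction is t = (54 − 50)/(75 − 50) = 4/25 ≈ 0.16.
#86dbf8 → (134, 219, 248); #2a9f43 → (42, 159, 67).
R = 134 + 0.16 × (42 − 134) = 119.28 → 119
G = 219 + 0.16 × (159 − 219) = 209.4 → 209
B = 248 + 0.16 × (67 − 248) = 219.04 → 219

(119, 209, 219)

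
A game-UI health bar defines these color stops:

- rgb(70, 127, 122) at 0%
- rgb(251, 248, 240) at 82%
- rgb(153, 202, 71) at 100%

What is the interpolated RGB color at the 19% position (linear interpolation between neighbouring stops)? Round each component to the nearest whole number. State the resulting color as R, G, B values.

19% lies between the 0% and 82% stops, so the local fraction is t = (19 − 0)/(82 − 0) = 19/82 ≈ 0.2317.
R = 70 + 0.2317 × (251 − 70) = 111.938 → 112
G = 127 + 0.2317 × (248 − 127) = 155.036 → 155
B = 122 + 0.2317 × (240 − 122) = 149.341 → 149

(112, 155, 149)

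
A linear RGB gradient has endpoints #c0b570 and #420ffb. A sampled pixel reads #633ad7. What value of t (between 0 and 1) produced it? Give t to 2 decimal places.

Invert the lerp on the G channel (largest span, 166): t = (58 − 181) / (15 − 181) = -123/-166 = 0.74096.
Check on R: (99 − 192)/(66 − 192) = 0.7381 ✓

0.74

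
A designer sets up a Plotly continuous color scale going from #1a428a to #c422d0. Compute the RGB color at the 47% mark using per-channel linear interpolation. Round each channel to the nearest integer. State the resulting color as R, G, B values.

(106, 51, 171)

#1a428a → (26, 66, 138); #c422d0 → (196, 34, 208).
47% corresponds to t = 0.47.
R = 26 + 0.47 × (196 − 26) = 26 + 0.47 × 170 = 105.9 → 106
G = 66 + 0.47 × (34 − 66) = 66 + 0.47 × -32 = 50.96 → 51
B = 138 + 0.47 × (208 − 138) = 138 + 0.47 × 70 = 170.9 → 171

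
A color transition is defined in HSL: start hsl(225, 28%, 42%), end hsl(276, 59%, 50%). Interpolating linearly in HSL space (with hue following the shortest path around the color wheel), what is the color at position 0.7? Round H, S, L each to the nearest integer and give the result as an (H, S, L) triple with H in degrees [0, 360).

(261, 50, 48)

Hue arc: Δh = 276 − 225 = 51° (|Δh| ≤ 180, already the shorter path).
H = 225 + 0.7 × (51) = 260.7 → 261°
S = 28 + 0.7 × (59 − 28) = 49.7 → 50%
L = 42 + 0.7 × (50 − 42) = 47.6 → 48%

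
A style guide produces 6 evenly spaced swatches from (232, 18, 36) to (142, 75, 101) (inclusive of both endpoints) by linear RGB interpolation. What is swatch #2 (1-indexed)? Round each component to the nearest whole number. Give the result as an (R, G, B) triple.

With 6 swatches and endpoints inclusive, swatch 2 sits at t = (2 − 1)/(6 − 1) = 1/5 ≈ 0.2.
R = 232 + 0.2 × (142 − 232) = 214 → 214
G = 18 + 0.2 × (75 − 18) = 29.4 → 29
B = 36 + 0.2 × (101 − 36) = 49 → 49

(214, 29, 49)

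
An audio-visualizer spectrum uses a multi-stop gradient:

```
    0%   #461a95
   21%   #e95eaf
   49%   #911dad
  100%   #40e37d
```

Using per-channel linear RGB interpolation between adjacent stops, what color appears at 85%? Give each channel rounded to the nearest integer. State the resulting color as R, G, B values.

85% lies between the 49% and 100% stops, so the local fraction is t = (85 − 49)/(100 − 49) = 36/51 ≈ 0.7059.
#911dad → (145, 29, 173); #40e37d → (64, 227, 125).
R = 145 + 0.7059 × (64 − 145) = 87.822 → 88
G = 29 + 0.7059 × (227 − 29) = 168.768 → 169
B = 173 + 0.7059 × (125 − 173) = 139.117 → 139

(88, 169, 139)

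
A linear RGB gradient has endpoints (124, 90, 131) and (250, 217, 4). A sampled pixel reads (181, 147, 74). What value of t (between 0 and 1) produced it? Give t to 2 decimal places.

Invert the lerp on the G channel (largest span, 127): t = (147 − 90) / (217 − 90) = 57/127 = 0.44882.
Check on R: (181 − 124)/(250 − 124) = 0.4524 ✓

0.45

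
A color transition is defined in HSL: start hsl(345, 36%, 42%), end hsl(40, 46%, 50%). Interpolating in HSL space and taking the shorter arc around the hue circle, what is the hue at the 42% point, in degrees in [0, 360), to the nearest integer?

Hue: 40 − 345 = -305°, but |-305| > 180 so the shorter arc goes the other way: Δh = -305 + 360 = 55°.
H = 345 + 0.42 × (55) = 368.1 → 368 → 368 mod 360 = 8°

8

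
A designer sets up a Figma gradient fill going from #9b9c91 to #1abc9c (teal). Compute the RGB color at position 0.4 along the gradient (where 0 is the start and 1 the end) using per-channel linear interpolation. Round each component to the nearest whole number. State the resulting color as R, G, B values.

#9b9c91 → (155, 156, 145); #1abc9c → (26, 188, 156).
R = 155 + 0.4 × (26 − 155) = 155 + 0.4 × -129 = 103.4 → 103
G = 156 + 0.4 × (188 − 156) = 156 + 0.4 × 32 = 168.8 → 169
B = 145 + 0.4 × (156 − 145) = 145 + 0.4 × 11 = 149.4 → 149
So the blended color is (103, 169, 149), about #67a995.

(103, 169, 149)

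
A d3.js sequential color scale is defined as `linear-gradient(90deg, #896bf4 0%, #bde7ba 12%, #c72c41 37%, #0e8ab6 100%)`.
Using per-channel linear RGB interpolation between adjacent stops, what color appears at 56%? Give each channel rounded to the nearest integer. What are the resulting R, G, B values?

56% lies between the 37% and 100% stops, so the local fraction is t = (56 − 37)/(100 − 37) = 19/63 ≈ 0.3016.
#c72c41 → (199, 44, 65); #0e8ab6 → (14, 138, 182).
R = 199 + 0.3016 × (14 − 199) = 143.204 → 143
G = 44 + 0.3016 × (138 − 44) = 72.35 → 72
B = 65 + 0.3016 × (182 − 65) = 100.287 → 100

(143, 72, 100)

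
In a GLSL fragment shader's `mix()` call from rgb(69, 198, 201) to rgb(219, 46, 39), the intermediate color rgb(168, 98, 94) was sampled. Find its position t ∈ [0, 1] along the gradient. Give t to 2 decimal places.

Invert the lerp on the B channel (largest span, 162): t = (94 − 201) / (39 − 201) = -107/-162 = 0.66049.
Check on R: (168 − 69)/(219 − 69) = 0.66 ✓

0.66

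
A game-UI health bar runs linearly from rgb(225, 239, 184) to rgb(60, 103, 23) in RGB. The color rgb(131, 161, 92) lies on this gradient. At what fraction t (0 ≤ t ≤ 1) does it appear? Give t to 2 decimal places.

0.57

Invert the lerp on the R channel (largest span, 165): t = (131 − 225) / (60 − 225) = -94/-165 = 0.5697.
Check on G: (161 − 239)/(103 − 239) = 0.5735 ✓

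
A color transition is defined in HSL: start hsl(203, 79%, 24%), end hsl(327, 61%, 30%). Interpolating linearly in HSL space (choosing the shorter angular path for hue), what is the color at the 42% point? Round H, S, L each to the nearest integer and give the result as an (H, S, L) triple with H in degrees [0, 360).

Hue arc: Δh = 327 − 203 = 124° (|Δh| ≤ 180, already the shorter path).
H = 203 + 0.42 × (124) = 255.08 → 255°
S = 79 + 0.42 × (61 − 79) = 71.44 → 71%
L = 24 + 0.42 × (30 − 24) = 26.52 → 27%

(255, 71, 27)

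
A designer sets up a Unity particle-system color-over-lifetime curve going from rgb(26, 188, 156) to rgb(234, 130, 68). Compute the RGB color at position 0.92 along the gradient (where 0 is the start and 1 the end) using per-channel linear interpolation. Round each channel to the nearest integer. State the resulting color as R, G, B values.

(217, 135, 75)

R = 26 + 0.92 × (234 − 26) = 26 + 0.92 × 208 = 217.36 → 217
G = 188 + 0.92 × (130 − 188) = 188 + 0.92 × -58 = 134.64 → 135
B = 156 + 0.92 × (68 − 156) = 156 + 0.92 × -88 = 75.04 → 75
So the blended color is (217, 135, 75), about #d9874b.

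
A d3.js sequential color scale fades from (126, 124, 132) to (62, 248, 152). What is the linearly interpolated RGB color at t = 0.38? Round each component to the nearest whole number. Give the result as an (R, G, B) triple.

R = 126 + 0.38 × (62 − 126) = 126 + 0.38 × -64 = 101.68 → 102
G = 124 + 0.38 × (248 − 124) = 124 + 0.38 × 124 = 171.12 → 171
B = 132 + 0.38 × (152 − 132) = 132 + 0.38 × 20 = 139.6 → 140
So the blended color is (102, 171, 140), about #66ab8c.

(102, 171, 140)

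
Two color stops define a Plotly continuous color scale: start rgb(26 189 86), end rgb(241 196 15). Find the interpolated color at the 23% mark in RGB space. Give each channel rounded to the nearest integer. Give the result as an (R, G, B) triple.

(75, 191, 70)

23% corresponds to t = 0.23.
R = 26 + 0.23 × (241 − 26) = 26 + 0.23 × 215 = 75.45 → 75
G = 189 + 0.23 × (196 − 189) = 189 + 0.23 × 7 = 190.61 → 191
B = 86 + 0.23 × (15 − 86) = 86 + 0.23 × -71 = 69.67 → 70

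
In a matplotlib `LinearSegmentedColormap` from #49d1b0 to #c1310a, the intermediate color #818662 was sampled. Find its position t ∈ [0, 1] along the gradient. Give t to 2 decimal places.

0.47

Invert the lerp on the B channel (largest span, 166): t = (98 − 176) / (10 − 176) = -78/-166 = 0.46988.
Check on R: (129 − 73)/(193 − 73) = 0.4667 ✓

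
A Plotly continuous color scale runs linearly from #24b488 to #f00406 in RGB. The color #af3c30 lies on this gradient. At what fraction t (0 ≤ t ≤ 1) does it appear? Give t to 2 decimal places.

0.68

Invert the lerp on the R channel (largest span, 204): t = (175 − 36) / (240 − 36) = 139/204 = 0.68137.
Check on G: (60 − 180)/(4 − 180) = 0.6818 ✓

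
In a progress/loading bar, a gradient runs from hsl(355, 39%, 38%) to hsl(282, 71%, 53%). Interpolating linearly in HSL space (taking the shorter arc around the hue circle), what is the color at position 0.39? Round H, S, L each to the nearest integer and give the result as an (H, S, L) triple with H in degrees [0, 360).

(327, 51, 44)

Hue arc: Δh = 282 − 355 = -73° (|Δh| ≤ 180, already the shorter path).
H = 355 + 0.39 × (-73) = 326.53 → 327°
S = 39 + 0.39 × (71 − 39) = 51.48 → 51%
L = 38 + 0.39 × (53 − 38) = 43.85 → 44%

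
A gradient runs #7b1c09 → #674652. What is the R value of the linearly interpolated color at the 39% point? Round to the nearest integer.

R₁ = 123 (from #7b1c09), R₂ = 103 (from #674652).
R = 123 + 0.39 × (103 − 123) = 115.2 → 115

115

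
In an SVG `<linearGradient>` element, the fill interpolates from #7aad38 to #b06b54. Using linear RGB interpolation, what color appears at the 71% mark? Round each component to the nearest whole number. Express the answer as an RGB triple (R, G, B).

#7aad38 → (122, 173, 56); #b06b54 → (176, 107, 84).
71% corresponds to t = 0.71.
R = 122 + 0.71 × (176 − 122) = 122 + 0.71 × 54 = 160.34 → 160
G = 173 + 0.71 × (107 − 173) = 173 + 0.71 × -66 = 126.14 → 126
B = 56 + 0.71 × (84 − 56) = 56 + 0.71 × 28 = 75.88 → 76
So the blended color is (160, 126, 76), about #a07e4c.

(160, 126, 76)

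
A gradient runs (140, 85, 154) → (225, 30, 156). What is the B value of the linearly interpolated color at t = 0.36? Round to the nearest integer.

155

B = 154 + 0.36 × (156 − 154) = 154.72 → 155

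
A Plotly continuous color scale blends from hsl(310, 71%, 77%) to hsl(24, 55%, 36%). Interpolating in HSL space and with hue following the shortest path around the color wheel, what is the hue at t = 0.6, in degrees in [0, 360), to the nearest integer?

Hue: 24 − 310 = -286°, but |-286| > 180 so the shorter arc goes the other way: Δh = -286 + 360 = 74°.
H = 310 + 0.6 × (74) = 354.4 → 354°

354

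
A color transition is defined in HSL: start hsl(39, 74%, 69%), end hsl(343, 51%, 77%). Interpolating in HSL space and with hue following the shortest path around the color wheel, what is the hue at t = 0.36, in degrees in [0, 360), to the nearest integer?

Hue: 343 − 39 = 304°, but |304| > 180 so the shorter arc goes the other way: Δh = 304 − 360 = -56°.
H = 39 + 0.36 × (-56) = 18.84 → 19°

19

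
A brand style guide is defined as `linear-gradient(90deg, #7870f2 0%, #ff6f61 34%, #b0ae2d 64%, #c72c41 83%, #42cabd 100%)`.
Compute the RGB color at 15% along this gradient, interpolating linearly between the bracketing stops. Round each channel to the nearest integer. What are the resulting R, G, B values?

15% lies between the 0% and 34% stops, so the local fraction is t = (15 − 0)/(34 − 0) = 15/34 ≈ 0.4412.
#7870f2 → (120, 112, 242); #ff6f61 → (255, 111, 97).
R = 120 + 0.4412 × (255 − 120) = 179.562 → 180
G = 112 + 0.4412 × (111 − 112) = 111.559 → 112
B = 242 + 0.4412 × (97 − 242) = 178.026 → 178

(180, 112, 178)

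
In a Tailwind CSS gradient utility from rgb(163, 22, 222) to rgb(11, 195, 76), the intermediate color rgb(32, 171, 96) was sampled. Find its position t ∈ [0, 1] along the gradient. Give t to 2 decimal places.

0.86

Invert the lerp on the G channel (largest span, 173): t = (171 − 22) / (195 − 22) = 149/173 = 0.86127.
Check on R: (32 − 163)/(11 − 163) = 0.8618 ✓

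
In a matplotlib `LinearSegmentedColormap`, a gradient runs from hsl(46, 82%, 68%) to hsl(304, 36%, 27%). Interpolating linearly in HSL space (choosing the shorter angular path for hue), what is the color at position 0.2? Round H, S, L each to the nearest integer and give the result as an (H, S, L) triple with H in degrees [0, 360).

Hue: 304 − 46 = 258°, but |258| > 180 so the shorter arc goes the other way: Δh = 258 − 360 = -102°.
H = 46 + 0.2 × (-102) = 25.6 → 26°
S = 82 + 0.2 × (36 − 82) = 72.8 → 73%
L = 68 + 0.2 × (27 − 68) = 59.8 → 60%

(26, 73, 60)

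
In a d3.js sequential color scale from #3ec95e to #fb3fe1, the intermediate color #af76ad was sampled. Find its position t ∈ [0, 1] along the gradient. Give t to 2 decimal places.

0.60

Invert the lerp on the R channel (largest span, 189): t = (175 − 62) / (251 − 62) = 113/189 = 0.59788.
Check on G: (118 − 201)/(63 − 201) = 0.6014 ✓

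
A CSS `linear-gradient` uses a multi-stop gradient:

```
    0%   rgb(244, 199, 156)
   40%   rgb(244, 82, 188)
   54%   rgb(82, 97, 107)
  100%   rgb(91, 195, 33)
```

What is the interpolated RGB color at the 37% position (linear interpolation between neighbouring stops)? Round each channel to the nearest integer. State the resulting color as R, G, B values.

37% lies between the 0% and 40% stops, so the local fraction is t = (37 − 0)/(40 − 0) = 37/40 ≈ 0.925.
R = 244 + 0.925 × (244 − 244) = 244 → 244
G = 199 + 0.925 × (82 − 199) = 90.775 → 91
B = 156 + 0.925 × (188 − 156) = 185.6 → 186

(244, 91, 186)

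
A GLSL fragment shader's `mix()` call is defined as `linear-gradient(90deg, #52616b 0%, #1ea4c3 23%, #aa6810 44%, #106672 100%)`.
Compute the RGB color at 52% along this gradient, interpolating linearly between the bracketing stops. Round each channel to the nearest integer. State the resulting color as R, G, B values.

(148, 104, 30)

52% lies between the 44% and 100% stops, so the local fraction is t = (52 − 44)/(100 − 44) = 8/56 ≈ 0.1429.
#aa6810 → (170, 104, 16); #106672 → (16, 102, 114).
R = 170 + 0.1429 × (16 − 170) = 147.993 → 148
G = 104 + 0.1429 × (102 − 104) = 103.714 → 104
B = 16 + 0.1429 × (114 − 16) = 30.004 → 30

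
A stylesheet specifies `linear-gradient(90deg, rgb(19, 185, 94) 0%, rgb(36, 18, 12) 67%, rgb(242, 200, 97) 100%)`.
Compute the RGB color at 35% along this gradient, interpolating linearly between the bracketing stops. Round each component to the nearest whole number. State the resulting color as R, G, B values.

35% lies between the 0% and 67% stops, so the local fraction is t = (35 − 0)/(67 − 0) = 35/67 ≈ 0.5224.
R = 19 + 0.5224 × (36 − 19) = 27.881 → 28
G = 185 + 0.5224 × (18 − 185) = 97.759 → 98
B = 94 + 0.5224 × (12 − 94) = 51.163 → 51

(28, 98, 51)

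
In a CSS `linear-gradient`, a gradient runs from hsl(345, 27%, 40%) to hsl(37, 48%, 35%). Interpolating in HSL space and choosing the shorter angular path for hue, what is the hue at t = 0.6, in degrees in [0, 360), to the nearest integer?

Hue: 37 − 345 = -308°, but |-308| > 180 so the shorter arc goes the other way: Δh = -308 + 360 = 52°.
H = 345 + 0.6 × (52) = 376.2 → 376 → 376 mod 360 = 16°

16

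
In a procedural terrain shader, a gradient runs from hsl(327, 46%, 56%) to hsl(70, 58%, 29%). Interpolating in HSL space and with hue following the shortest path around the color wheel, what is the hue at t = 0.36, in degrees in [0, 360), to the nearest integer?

Hue: 70 − 327 = -257°, but |-257| > 180 so the shorter arc goes the other way: Δh = -257 + 360 = 103°.
H = 327 + 0.36 × (103) = 364.08 → 364 → 364 mod 360 = 4°

4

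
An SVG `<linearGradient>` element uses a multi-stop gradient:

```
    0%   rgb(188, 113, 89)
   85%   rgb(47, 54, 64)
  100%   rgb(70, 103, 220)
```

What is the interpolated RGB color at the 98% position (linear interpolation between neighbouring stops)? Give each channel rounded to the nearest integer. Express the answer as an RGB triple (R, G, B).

98% lies between the 85% and 100% stops, so the local fraction is t = (98 − 85)/(100 − 85) = 13/15 ≈ 0.8667.
R = 47 + 0.8667 × (70 − 47) = 66.934 → 67
G = 54 + 0.8667 × (103 − 54) = 96.468 → 96
B = 64 + 0.8667 × (220 − 64) = 199.205 → 199

(67, 96, 199)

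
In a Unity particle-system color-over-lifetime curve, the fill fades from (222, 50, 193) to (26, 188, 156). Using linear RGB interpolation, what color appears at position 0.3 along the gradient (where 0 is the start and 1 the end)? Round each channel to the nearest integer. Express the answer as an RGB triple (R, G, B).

R = 222 + 0.3 × (26 − 222) = 222 + 0.3 × -196 = 163.2 → 163
G = 50 + 0.3 × (188 − 50) = 50 + 0.3 × 138 = 91.4 → 91
B = 193 + 0.3 × (156 − 193) = 193 + 0.3 × -37 = 181.9 → 182

(163, 91, 182)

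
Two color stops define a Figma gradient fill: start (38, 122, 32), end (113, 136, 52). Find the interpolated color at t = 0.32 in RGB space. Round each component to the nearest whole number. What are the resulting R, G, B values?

R = 38 + 0.32 × (113 − 38) = 38 + 0.32 × 75 = 62 → 62
G = 122 + 0.32 × (136 − 122) = 122 + 0.32 × 14 = 126.48 → 126
B = 32 + 0.32 × (52 − 32) = 32 + 0.32 × 20 = 38.4 → 38

(62, 126, 38)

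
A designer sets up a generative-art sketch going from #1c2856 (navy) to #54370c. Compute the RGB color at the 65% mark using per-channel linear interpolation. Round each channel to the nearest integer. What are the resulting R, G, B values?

(64, 50, 38)

#1c2856 → (28, 40, 86); #54370c → (84, 55, 12).
65% corresponds to t = 0.65.
R = 28 + 0.65 × (84 − 28) = 28 + 0.65 × 56 = 64.4 → 64
G = 40 + 0.65 × (55 − 40) = 40 + 0.65 × 15 = 49.75 → 50
B = 86 + 0.65 × (12 − 86) = 86 + 0.65 × -74 = 37.9 → 38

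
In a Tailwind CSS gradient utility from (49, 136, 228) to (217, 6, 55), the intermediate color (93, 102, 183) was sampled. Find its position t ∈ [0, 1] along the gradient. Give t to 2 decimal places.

Invert the lerp on the B channel (largest span, 173): t = (183 − 228) / (55 − 228) = -45/-173 = 0.26012.
Check on R: (93 − 49)/(217 − 49) = 0.2619 ✓

0.26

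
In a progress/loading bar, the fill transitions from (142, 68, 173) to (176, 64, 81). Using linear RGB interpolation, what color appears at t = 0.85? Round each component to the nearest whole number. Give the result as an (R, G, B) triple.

(171, 65, 95)

R = 142 + 0.85 × (176 − 142) = 142 + 0.85 × 34 = 170.9 → 171
G = 68 + 0.85 × (64 − 68) = 68 + 0.85 × -4 = 64.6 → 65
B = 173 + 0.85 × (81 − 173) = 173 + 0.85 × -92 = 94.8 → 95
So the blended color is (171, 65, 95), about #ab415f.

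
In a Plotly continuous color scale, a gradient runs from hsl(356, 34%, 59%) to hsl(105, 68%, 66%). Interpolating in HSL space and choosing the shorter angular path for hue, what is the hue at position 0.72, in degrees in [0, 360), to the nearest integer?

Hue: 105 − 356 = -251°, but |-251| > 180 so the shorter arc goes the other way: Δh = -251 + 360 = 109°.
H = 356 + 0.72 × (109) = 434.48 → 434 → 434 mod 360 = 74°

74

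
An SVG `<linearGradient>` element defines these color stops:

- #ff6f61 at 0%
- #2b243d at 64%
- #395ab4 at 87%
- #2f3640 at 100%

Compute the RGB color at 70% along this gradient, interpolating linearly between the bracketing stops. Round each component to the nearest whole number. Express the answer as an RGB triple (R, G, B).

70% lies between the 64% and 87% stops, so the local fraction is t = (70 − 64)/(87 − 64) = 6/23 ≈ 0.2609.
#2b243d → (43, 36, 61); #395ab4 → (57, 90, 180).
R = 43 + 0.2609 × (57 − 43) = 46.653 → 47
G = 36 + 0.2609 × (90 − 36) = 50.089 → 50
B = 61 + 0.2609 × (180 − 61) = 92.047 → 92

(47, 50, 92)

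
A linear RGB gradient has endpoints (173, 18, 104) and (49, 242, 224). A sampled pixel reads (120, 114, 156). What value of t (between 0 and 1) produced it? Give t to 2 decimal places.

0.43

Invert the lerp on the G channel (largest span, 224): t = (114 − 18) / (242 − 18) = 96/224 = 0.42857.
Check on R: (120 − 173)/(49 − 173) = 0.4274 ✓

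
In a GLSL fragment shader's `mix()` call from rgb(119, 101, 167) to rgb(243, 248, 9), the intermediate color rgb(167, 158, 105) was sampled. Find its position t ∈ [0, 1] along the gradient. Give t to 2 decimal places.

0.39

Invert the lerp on the B channel (largest span, 158): t = (105 − 167) / (9 − 167) = -62/-158 = 0.39241.
Check on R: (167 − 119)/(243 − 119) = 0.3871 ✓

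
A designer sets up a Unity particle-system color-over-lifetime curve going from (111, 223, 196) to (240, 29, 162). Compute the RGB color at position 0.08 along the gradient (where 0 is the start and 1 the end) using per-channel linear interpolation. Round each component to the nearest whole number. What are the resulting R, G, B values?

R = 111 + 0.08 × (240 − 111) = 111 + 0.08 × 129 = 121.32 → 121
G = 223 + 0.08 × (29 − 223) = 223 + 0.08 × -194 = 207.48 → 207
B = 196 + 0.08 × (162 − 196) = 196 + 0.08 × -34 = 193.28 → 193

(121, 207, 193)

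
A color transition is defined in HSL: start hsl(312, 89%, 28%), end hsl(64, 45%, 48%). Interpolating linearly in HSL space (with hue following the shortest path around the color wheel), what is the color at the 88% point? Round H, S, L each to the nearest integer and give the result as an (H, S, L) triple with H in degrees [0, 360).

Hue: 64 − 312 = -248°, but |-248| > 180 so the shorter arc goes the other way: Δh = -248 + 360 = 112°.
H = 312 + 0.88 × (112) = 410.56 → 411 → 411 mod 360 = 51°
S = 89 + 0.88 × (45 − 89) = 50.28 → 50%
L = 28 + 0.88 × (48 − 28) = 45.6 → 46%

(51, 50, 46)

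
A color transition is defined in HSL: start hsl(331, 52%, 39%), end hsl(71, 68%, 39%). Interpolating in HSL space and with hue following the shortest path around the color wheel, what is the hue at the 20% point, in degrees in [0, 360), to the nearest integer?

Hue: 71 − 331 = -260°, but |-260| > 180 so the shorter arc goes the other way: Δh = -260 + 360 = 100°.
H = 331 + 0.2 × (100) = 351 → 351°

351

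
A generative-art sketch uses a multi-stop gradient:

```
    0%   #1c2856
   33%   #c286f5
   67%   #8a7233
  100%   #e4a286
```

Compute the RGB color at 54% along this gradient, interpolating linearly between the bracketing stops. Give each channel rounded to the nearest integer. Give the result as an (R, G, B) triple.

54% lies between the 33% and 67% stops, so the local fraction is t = (54 − 33)/(67 − 33) = 21/34 ≈ 0.6176.
#c286f5 → (194, 134, 245); #8a7233 → (138, 114, 51).
R = 194 + 0.6176 × (138 − 194) = 159.414 → 159
G = 134 + 0.6176 × (114 − 134) = 121.648 → 122
B = 245 + 0.6176 × (51 − 245) = 125.186 → 125

(159, 122, 125)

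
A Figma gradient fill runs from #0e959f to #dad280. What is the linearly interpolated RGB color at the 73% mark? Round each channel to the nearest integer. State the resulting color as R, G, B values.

#0e959f → (14, 149, 159); #dad280 → (218, 210, 128).
73% corresponds to t = 0.73.
R = 14 + 0.73 × (218 − 14) = 14 + 0.73 × 204 = 162.92 → 163
G = 149 + 0.73 × (210 − 149) = 149 + 0.73 × 61 = 193.53 → 194
B = 159 + 0.73 × (128 − 159) = 159 + 0.73 × -31 = 136.37 → 136

(163, 194, 136)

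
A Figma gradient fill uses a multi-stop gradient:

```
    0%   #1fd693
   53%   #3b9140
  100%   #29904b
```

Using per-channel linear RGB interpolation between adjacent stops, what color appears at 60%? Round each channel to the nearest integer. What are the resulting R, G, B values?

(56, 145, 66)

60% lies between the 53% and 100% stops, so the local fraction is t = (60 − 53)/(100 − 53) = 7/47 ≈ 0.1489.
#3b9140 → (59, 145, 64); #29904b → (41, 144, 75).
R = 59 + 0.1489 × (41 − 59) = 56.32 → 56
G = 145 + 0.1489 × (144 − 145) = 144.851 → 145
B = 64 + 0.1489 × (75 − 64) = 65.638 → 66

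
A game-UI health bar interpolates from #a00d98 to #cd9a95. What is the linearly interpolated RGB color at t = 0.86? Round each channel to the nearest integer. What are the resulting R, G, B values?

(199, 134, 149)

#a00d98 → (160, 13, 152); #cd9a95 → (205, 154, 149).
R = 160 + 0.86 × (205 − 160) = 160 + 0.86 × 45 = 198.7 → 199
G = 13 + 0.86 × (154 − 13) = 13 + 0.86 × 141 = 134.26 → 134
B = 152 + 0.86 × (149 − 152) = 152 + 0.86 × -3 = 149.42 → 149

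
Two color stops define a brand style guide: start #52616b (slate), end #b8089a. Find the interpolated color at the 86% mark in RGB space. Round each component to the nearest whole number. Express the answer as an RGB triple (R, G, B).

(170, 20, 147)

#52616b → (82, 97, 107); #b8089a → (184, 8, 154).
86% corresponds to t = 0.86.
R = 82 + 0.86 × (184 − 82) = 82 + 0.86 × 102 = 169.72 → 170
G = 97 + 0.86 × (8 − 97) = 97 + 0.86 × -89 = 20.46 → 20
B = 107 + 0.86 × (154 − 107) = 107 + 0.86 × 47 = 147.42 → 147
So the blended color is (170, 20, 147), about #aa1493.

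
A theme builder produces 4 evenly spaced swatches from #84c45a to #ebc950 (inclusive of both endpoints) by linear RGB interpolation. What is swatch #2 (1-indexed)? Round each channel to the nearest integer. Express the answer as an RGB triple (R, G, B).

(166, 198, 87)

With 4 swatches and endpoints inclusive, swatch 2 sits at t = (2 − 1)/(4 − 1) = 1/3 ≈ 0.3333.
#84c45a → (132, 196, 90); #ebc950 → (235, 201, 80).
R = 132 + 0.3333 × (235 − 132) = 166.33 → 166
G = 196 + 0.3333 × (201 − 196) = 197.667 → 198
B = 90 + 0.3333 × (80 − 90) = 86.667 → 87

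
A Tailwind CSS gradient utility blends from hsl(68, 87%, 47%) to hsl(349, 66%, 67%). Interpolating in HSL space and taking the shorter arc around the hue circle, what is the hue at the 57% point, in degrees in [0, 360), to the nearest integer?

23

Hue: 349 − 68 = 281°, but |281| > 180 so the shorter arc goes the other way: Δh = 281 − 360 = -79°.
H = 68 + 0.57 × (-79) = 22.97 → 23°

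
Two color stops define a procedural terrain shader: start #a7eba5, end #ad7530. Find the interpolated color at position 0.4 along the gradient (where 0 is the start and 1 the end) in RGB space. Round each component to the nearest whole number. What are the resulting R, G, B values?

#a7eba5 → (167, 235, 165); #ad7530 → (173, 117, 48).
R = 167 + 0.4 × (173 − 167) = 167 + 0.4 × 6 = 169.4 → 169
G = 235 + 0.4 × (117 − 235) = 235 + 0.4 × -118 = 187.8 → 188
B = 165 + 0.4 × (48 − 165) = 165 + 0.4 × -117 = 118.2 → 118

(169, 188, 118)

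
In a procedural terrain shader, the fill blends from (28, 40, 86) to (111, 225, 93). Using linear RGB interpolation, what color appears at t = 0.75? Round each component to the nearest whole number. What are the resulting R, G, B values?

R = 28 + 0.75 × (111 − 28) = 28 + 0.75 × 83 = 90.25 → 90
G = 40 + 0.75 × (225 − 40) = 40 + 0.75 × 185 = 178.75 → 179
B = 86 + 0.75 × (93 − 86) = 86 + 0.75 × 7 = 91.25 → 91

(90, 179, 91)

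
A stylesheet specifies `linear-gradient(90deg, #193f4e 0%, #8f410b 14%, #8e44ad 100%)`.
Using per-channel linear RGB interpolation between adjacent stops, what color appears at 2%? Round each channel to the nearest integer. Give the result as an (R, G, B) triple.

2% lies between the 0% and 14% stops, so the local fraction is t = (2 − 0)/(14 − 0) = 2/14 ≈ 0.1429.
#193f4e → (25, 63, 78); #8f410b → (143, 65, 11).
R = 25 + 0.1429 × (143 − 25) = 41.862 → 42
G = 63 + 0.1429 × (65 − 63) = 63.286 → 63
B = 78 + 0.1429 × (11 − 78) = 68.426 → 68

(42, 63, 68)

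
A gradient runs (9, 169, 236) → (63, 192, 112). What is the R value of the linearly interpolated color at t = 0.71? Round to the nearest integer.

47

R = 9 + 0.71 × (63 − 9) = 47.34 → 47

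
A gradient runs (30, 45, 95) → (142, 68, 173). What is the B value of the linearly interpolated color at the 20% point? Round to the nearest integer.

B = 95 + 0.2 × (173 − 95) = 110.6 → 111

111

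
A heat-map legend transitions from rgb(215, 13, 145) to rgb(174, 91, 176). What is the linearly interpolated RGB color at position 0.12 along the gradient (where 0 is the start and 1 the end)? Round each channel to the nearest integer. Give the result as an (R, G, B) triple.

R = 215 + 0.12 × (174 − 215) = 215 + 0.12 × -41 = 210.08 → 210
G = 13 + 0.12 × (91 − 13) = 13 + 0.12 × 78 = 22.36 → 22
B = 145 + 0.12 × (176 − 145) = 145 + 0.12 × 31 = 148.72 → 149

(210, 22, 149)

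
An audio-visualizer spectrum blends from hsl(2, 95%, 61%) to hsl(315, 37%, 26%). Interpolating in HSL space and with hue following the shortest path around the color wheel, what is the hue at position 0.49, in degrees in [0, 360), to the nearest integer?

Hue: 315 − 2 = 313°, but |313| > 180 so the shorter arc goes the other way: Δh = 313 − 360 = -47°.
H = 2 + 0.49 × (-47) = -21.03 → -21 → -21 mod 360 = 339°

339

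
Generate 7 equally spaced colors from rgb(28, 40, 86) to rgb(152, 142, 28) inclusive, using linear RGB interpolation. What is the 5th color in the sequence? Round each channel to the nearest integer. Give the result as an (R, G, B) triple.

With 7 swatches and endpoints inclusive, swatch 5 sits at t = (5 − 1)/(7 − 1) = 4/6 ≈ 0.6667.
R = 28 + 0.6667 × (152 − 28) = 110.671 → 111
G = 40 + 0.6667 × (142 − 40) = 108.003 → 108
B = 86 + 0.6667 × (28 − 86) = 47.331 → 47

(111, 108, 47)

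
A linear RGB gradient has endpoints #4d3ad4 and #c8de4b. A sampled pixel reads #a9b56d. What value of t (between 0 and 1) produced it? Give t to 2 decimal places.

Invert the lerp on the G channel (largest span, 164): t = (181 − 58) / (222 − 58) = 123/164 = 0.75.
Check on R: (169 − 77)/(200 − 77) = 0.748 ✓

0.75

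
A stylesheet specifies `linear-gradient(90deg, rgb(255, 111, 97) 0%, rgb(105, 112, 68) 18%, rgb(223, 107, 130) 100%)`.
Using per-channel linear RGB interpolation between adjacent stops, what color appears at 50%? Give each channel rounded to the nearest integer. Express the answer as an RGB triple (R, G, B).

50% lies between the 18% and 100% stops, so the local fraction is t = (50 − 18)/(100 − 18) = 32/82 ≈ 0.3902.
R = 105 + 0.3902 × (223 − 105) = 151.044 → 151
G = 112 + 0.3902 × (107 − 112) = 110.049 → 110
B = 68 + 0.3902 × (130 − 68) = 92.192 → 92

(151, 110, 92)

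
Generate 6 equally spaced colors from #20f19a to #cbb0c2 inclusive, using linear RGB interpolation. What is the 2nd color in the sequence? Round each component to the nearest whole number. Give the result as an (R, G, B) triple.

(66, 228, 162)

With 6 swatches and endpoints inclusive, swatch 2 sits at t = (2 − 1)/(6 − 1) = 1/5 ≈ 0.2.
#20f19a → (32, 241, 154); #cbb0c2 → (203, 176, 194).
R = 32 + 0.2 × (203 − 32) = 66.2 → 66
G = 241 + 0.2 × (176 − 241) = 228 → 228
B = 154 + 0.2 × (194 − 154) = 162 → 162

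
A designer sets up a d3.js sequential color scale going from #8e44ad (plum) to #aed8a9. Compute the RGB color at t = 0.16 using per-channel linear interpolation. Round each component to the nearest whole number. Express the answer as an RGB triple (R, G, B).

#8e44ad → (142, 68, 173); #aed8a9 → (174, 216, 169).
R = 142 + 0.16 × (174 − 142) = 142 + 0.16 × 32 = 147.12 → 147
G = 68 + 0.16 × (216 − 68) = 68 + 0.16 × 148 = 91.68 → 92
B = 173 + 0.16 × (169 − 173) = 173 + 0.16 × -4 = 172.36 → 172

(147, 92, 172)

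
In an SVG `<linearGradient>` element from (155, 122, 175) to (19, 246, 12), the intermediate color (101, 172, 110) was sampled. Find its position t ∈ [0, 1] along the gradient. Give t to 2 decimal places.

0.40

Invert the lerp on the B channel (largest span, 163): t = (110 − 175) / (12 − 175) = -65/-163 = 0.39877.
Check on R: (101 − 155)/(19 − 155) = 0.3971 ✓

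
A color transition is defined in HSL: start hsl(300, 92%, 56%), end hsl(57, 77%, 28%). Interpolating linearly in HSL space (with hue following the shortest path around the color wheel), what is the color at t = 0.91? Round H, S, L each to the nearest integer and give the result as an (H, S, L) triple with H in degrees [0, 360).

(46, 78, 31)

Hue: 57 − 300 = -243°, but |-243| > 180 so the shorter arc goes the other way: Δh = -243 + 360 = 117°.
H = 300 + 0.91 × (117) = 406.47 → 406 → 406 mod 360 = 46°
S = 92 + 0.91 × (77 − 92) = 78.35 → 78%
L = 56 + 0.91 × (28 − 56) = 30.52 → 31%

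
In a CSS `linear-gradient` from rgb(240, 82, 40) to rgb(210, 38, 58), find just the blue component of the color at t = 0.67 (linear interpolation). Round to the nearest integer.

52

B = 40 + 0.67 × (58 − 40) = 52.06 → 52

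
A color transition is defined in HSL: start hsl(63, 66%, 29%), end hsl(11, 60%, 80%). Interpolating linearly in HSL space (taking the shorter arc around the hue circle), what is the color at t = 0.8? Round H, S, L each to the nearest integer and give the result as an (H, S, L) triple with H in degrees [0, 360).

(21, 61, 70)

Hue arc: Δh = 11 − 63 = -52° (|Δh| ≤ 180, already the shorter path).
H = 63 + 0.8 × (-52) = 21.4 → 21°
S = 66 + 0.8 × (60 − 66) = 61.2 → 61%
L = 29 + 0.8 × (80 − 29) = 69.8 → 70%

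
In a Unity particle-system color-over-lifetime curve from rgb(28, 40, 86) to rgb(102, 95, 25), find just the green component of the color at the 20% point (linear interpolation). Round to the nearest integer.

51

G = 40 + 0.2 × (95 − 40) = 51 → 51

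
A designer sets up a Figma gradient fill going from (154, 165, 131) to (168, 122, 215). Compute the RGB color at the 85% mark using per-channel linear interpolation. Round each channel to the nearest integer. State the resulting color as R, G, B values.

(166, 128, 202)

85% corresponds to t = 0.85.
R = 154 + 0.85 × (168 − 154) = 154 + 0.85 × 14 = 165.9 → 166
G = 165 + 0.85 × (122 − 165) = 165 + 0.85 × -43 = 128.45 → 128
B = 131 + 0.85 × (215 − 131) = 131 + 0.85 × 84 = 202.4 → 202
So the blended color is (166, 128, 202), about #a680ca.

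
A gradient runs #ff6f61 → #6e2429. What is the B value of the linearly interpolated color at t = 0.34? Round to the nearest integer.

B₁ = 97 (from #ff6f61), B₂ = 41 (from #6e2429).
B = 97 + 0.34 × (41 − 97) = 77.96 → 78

78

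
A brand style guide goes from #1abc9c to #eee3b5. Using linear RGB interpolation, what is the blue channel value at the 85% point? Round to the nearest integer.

177

B₁ = 156 (from #1abc9c), B₂ = 181 (from #eee3b5).
B = 156 + 0.85 × (181 − 156) = 177.25 → 177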